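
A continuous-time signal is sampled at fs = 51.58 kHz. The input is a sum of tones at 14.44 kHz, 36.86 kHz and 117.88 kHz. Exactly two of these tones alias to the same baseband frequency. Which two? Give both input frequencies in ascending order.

36.86 kHz, 117.88 kHz

fs/2 = 25.79 kHz.
14.44 kHz ≤ fs/2 = 25.79 kHz, passes unchanged.
36.86 kHz > fs/2 = 25.79 kHz, folds to fs − 36.86 kHz = 14.72 kHz.
117.88 kHz mod fs = 14.72 kHz.
14.72 kHz ≤ fs/2 = 25.79 kHz, appears at 14.72 kHz.
36.86 kHz and 117.88 kHz both map to 14.72 kHz.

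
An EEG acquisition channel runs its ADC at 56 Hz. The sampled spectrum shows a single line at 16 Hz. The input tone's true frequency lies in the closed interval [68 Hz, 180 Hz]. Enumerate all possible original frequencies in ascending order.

72 Hz, 96 Hz, 128 Hz, 152 Hz

Frequencies that alias to 16 Hz are k·fs ± 16 Hz for integer k ≥ 0.
k=0: 16 Hz.
k=1: 40 Hz, 72 Hz.
k=2: 96 Hz, 128 Hz.
k=3: 152 Hz, 184 Hz.
k=4: 208 Hz, 240 Hz.
Within [68 Hz, 180 Hz]: 72 Hz, 96 Hz, 128 Hz, 152 Hz.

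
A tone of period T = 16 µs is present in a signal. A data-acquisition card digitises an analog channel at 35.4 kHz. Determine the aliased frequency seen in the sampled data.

T = 16 µs → f = 1/T = 62.5 kHz.
62.5 kHz mod fs = 27.1 kHz.
27.1 kHz > fs/2 = 17.7 kHz, folds to fs − 27.1 kHz = 8.3 kHz.

8.3 kHz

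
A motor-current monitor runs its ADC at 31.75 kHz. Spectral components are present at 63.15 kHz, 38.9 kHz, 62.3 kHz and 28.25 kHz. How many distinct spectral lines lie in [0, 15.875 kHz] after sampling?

fs/2 = 15.875 kHz.
63.15 kHz mod fs = 31.4 kHz.
31.4 kHz > fs/2 = 15.875 kHz, folds to fs − 31.4 kHz = 0.35 kHz.
38.9 kHz mod fs = 7.15 kHz.
7.15 kHz ≤ fs/2 = 15.875 kHz, appears at 7.15 kHz.
62.3 kHz mod fs = 30.55 kHz.
30.55 kHz > fs/2 = 15.875 kHz, folds to fs − 30.55 kHz = 1.2 kHz.
28.25 kHz > fs/2 = 15.875 kHz, folds to fs − 28.25 kHz = 3.5 kHz.
Distinct values: {0.35 kHz, 1.2 kHz, 3.5 kHz, 7.15 kHz} → 4.

4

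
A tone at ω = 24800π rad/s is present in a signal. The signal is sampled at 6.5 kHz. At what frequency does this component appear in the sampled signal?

ω = 24800π rad/s → f = ω/(2π) = 12400 Hz = 12.4 kHz.
12.4 kHz mod fs = 5.9 kHz.
5.9 kHz > fs/2 = 3.25 kHz, folds to fs − 5.9 kHz = 0.6 kHz.

0.6 kHz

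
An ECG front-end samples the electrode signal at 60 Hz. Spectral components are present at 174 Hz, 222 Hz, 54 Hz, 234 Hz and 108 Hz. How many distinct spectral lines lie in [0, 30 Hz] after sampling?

3

fs/2 = 30 Hz.
174 Hz mod fs = 54 Hz.
54 Hz > fs/2 = 30 Hz, folds to fs − 54 Hz = 6 Hz.
222 Hz mod fs = 42 Hz.
42 Hz > fs/2 = 30 Hz, folds to fs − 42 Hz = 18 Hz.
54 Hz > fs/2 = 30 Hz, folds to fs − 54 Hz = 6 Hz.
234 Hz mod fs = 54 Hz.
54 Hz > fs/2 = 30 Hz, folds to fs − 54 Hz = 6 Hz.
108 Hz mod fs = 48 Hz.
48 Hz > fs/2 = 30 Hz, folds to fs − 48 Hz = 12 Hz.
Distinct values: {6 Hz, 12 Hz, 18 Hz} → 3.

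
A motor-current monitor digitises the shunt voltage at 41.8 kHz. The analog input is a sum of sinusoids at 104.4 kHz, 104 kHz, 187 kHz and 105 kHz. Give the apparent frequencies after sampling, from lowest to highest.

19.8 kHz, 20.4 kHz, 20.8 kHz

fs/2 = 20.9 kHz.
104.4 kHz mod fs = 20.8 kHz.
20.8 kHz ≤ fs/2 = 20.9 kHz, appears at 20.8 kHz.
104 kHz mod fs = 20.4 kHz.
20.4 kHz ≤ fs/2 = 20.9 kHz, appears at 20.4 kHz.
187 kHz mod fs = 19.8 kHz.
19.8 kHz ≤ fs/2 = 20.9 kHz, appears at 19.8 kHz.
105 kHz mod fs = 21.4 kHz.
21.4 kHz > fs/2 = 20.9 kHz, folds to fs − 21.4 kHz = 20.4 kHz.
Distinct values: {19.8 kHz, 20.4 kHz, 20.8 kHz}.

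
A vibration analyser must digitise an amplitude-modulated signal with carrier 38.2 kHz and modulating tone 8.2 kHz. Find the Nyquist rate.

92.8 kHz

AM sidebands sit at fc ± fm = 30 kHz and 46.4 kHz.
Highest-frequency component: 46.4 kHz.
Nyquist rate = 2 × 46.4 kHz = 92.8 kHz.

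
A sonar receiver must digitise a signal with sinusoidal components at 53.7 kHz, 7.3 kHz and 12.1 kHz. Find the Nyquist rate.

Highest-frequency component: 53.7 kHz.
Nyquist rate = 2 × 53.7 kHz = 107.4 kHz.

107.4 kHz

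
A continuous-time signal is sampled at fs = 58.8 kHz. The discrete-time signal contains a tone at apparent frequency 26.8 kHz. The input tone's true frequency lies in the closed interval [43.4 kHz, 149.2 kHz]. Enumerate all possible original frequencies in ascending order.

85.6 kHz, 90.8 kHz, 144.4 kHz

Frequencies that alias to 26.8 kHz are k·fs ± 26.8 kHz for integer k ≥ 0.
k=0: 26.8 kHz.
k=1: 32 kHz, 85.6 kHz.
k=2: 90.8 kHz, 144.4 kHz.
k=3: 149.6 kHz, 203.2 kHz.
Within [43.4 kHz, 149.2 kHz]: 85.6 kHz, 90.8 kHz, 144.4 kHz.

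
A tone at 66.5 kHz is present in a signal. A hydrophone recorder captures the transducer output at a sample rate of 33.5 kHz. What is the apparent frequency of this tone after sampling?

66.5 kHz mod fs = 33 kHz.
33 kHz > fs/2 = 16.75 kHz, folds to fs − 33 kHz = 0.5 kHz.

0.5 kHz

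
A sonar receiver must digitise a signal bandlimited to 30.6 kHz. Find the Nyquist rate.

61.2 kHz

Nyquist rate = 2 × 30.6 kHz = 61.2 kHz.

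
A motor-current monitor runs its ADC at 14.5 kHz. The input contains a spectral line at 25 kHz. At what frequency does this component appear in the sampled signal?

25 kHz mod fs = 10.5 kHz.
10.5 kHz > fs/2 = 7.25 kHz, folds to fs − 10.5 kHz = 4 kHz.

4 kHz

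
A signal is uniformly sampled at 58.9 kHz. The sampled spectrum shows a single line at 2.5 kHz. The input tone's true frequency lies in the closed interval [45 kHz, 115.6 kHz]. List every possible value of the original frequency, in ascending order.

56.4 kHz, 61.4 kHz, 115.3 kHz

Frequencies that alias to 2.5 kHz are k·fs ± 2.5 kHz for integer k ≥ 0.
k=0: 2.5 kHz.
k=1: 56.4 kHz, 61.4 kHz.
k=2: 115.3 kHz, 120.3 kHz.
k=3: 174.2 kHz, 179.2 kHz.
Within [45 kHz, 115.6 kHz]: 56.4 kHz, 61.4 kHz, 115.3 kHz.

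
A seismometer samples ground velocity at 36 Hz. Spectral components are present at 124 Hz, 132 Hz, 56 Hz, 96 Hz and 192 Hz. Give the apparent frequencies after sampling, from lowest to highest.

12 Hz, 16 Hz

fs/2 = 18 Hz.
124 Hz mod fs = 16 Hz.
16 Hz ≤ fs/2 = 18 Hz, appears at 16 Hz.
132 Hz mod fs = 24 Hz.
24 Hz > fs/2 = 18 Hz, folds to fs − 24 Hz = 12 Hz.
56 Hz mod fs = 20 Hz.
20 Hz > fs/2 = 18 Hz, folds to fs − 20 Hz = 16 Hz.
96 Hz mod fs = 24 Hz.
24 Hz > fs/2 = 18 Hz, folds to fs − 24 Hz = 12 Hz.
192 Hz mod fs = 12 Hz.
12 Hz ≤ fs/2 = 18 Hz, appears at 12 Hz.
Distinct values: {12 Hz, 16 Hz}.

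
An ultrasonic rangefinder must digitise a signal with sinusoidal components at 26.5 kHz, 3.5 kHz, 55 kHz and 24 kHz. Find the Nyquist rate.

Highest-frequency component: 55 kHz.
Nyquist rate = 2 × 55 kHz = 110 kHz.

110 kHz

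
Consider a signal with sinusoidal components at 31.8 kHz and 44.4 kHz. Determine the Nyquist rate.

Highest-frequency component: 44.4 kHz.
Nyquist rate = 2 × 44.4 kHz = 88.8 kHz.

88.8 kHz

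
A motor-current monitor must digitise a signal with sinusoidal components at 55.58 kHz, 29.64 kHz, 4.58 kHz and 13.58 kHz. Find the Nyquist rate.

Highest-frequency component: 55.58 kHz.
Nyquist rate = 2 × 55.58 kHz = 111.16 kHz.

111.16 kHz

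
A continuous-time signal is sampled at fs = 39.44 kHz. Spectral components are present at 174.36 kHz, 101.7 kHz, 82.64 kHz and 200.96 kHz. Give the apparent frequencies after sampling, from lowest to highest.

fs/2 = 19.72 kHz.
174.36 kHz mod fs = 16.6 kHz.
16.6 kHz ≤ fs/2 = 19.72 kHz, appears at 16.6 kHz.
101.7 kHz mod fs = 22.82 kHz.
22.82 kHz > fs/2 = 19.72 kHz, folds to fs − 22.82 kHz = 16.62 kHz.
82.64 kHz mod fs = 3.76 kHz.
3.76 kHz ≤ fs/2 = 19.72 kHz, appears at 3.76 kHz.
200.96 kHz mod fs = 3.76 kHz.
3.76 kHz ≤ fs/2 = 19.72 kHz, appears at 3.76 kHz.
Distinct values: {3.76 kHz, 16.6 kHz, 16.62 kHz}.

3.76 kHz, 16.6 kHz, 16.62 kHz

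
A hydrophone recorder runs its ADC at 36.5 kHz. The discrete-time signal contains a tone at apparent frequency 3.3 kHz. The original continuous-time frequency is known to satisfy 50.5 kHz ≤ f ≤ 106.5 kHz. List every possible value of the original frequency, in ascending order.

Frequencies that alias to 3.3 kHz are k·fs ± 3.3 kHz for integer k ≥ 0.
k=0: 3.3 kHz.
k=1: 33.2 kHz, 39.8 kHz.
k=2: 69.7 kHz, 76.3 kHz.
k=3: 106.2 kHz, 112.8 kHz.
k=4: 142.7 kHz, 149.3 kHz.
Within [50.5 kHz, 106.5 kHz]: 69.7 kHz, 76.3 kHz, 106.2 kHz.

69.7 kHz, 76.3 kHz, 106.2 kHz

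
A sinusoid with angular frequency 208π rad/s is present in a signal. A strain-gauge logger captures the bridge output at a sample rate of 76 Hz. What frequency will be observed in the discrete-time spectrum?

ω = 208π rad/s → f = ω/(2π) = 104 Hz.
104 Hz mod fs = 28 Hz.
28 Hz ≤ fs/2 = 38 Hz, appears at 28 Hz.

28 Hz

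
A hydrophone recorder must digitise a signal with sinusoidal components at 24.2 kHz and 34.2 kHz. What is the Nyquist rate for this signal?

68.4 kHz

Highest-frequency component: 34.2 kHz.
Nyquist rate = 2 × 34.2 kHz = 68.4 kHz.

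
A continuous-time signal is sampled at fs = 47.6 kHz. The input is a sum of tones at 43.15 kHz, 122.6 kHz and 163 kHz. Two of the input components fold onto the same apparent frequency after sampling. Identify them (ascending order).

122.6 kHz, 163 kHz

fs/2 = 23.8 kHz.
43.15 kHz > fs/2 = 23.8 kHz, folds to fs − 43.15 kHz = 4.45 kHz.
122.6 kHz mod fs = 27.4 kHz.
27.4 kHz > fs/2 = 23.8 kHz, folds to fs − 27.4 kHz = 20.2 kHz.
163 kHz mod fs = 20.2 kHz.
20.2 kHz ≤ fs/2 = 23.8 kHz, appears at 20.2 kHz.
122.6 kHz and 163 kHz both map to 20.2 kHz.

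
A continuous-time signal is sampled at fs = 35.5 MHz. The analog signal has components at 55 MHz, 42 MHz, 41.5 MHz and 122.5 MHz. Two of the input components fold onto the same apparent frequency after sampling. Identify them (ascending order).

55 MHz, 122.5 MHz

fs/2 = 17.75 MHz.
55 MHz mod fs = 19.5 MHz.
19.5 MHz > fs/2 = 17.75 MHz, folds to fs − 19.5 MHz = 16 MHz.
42 MHz mod fs = 6.5 MHz.
6.5 MHz ≤ fs/2 = 17.75 MHz, appears at 6.5 MHz.
41.5 MHz mod fs = 6 MHz.
6 MHz ≤ fs/2 = 17.75 MHz, appears at 6 MHz.
122.5 MHz mod fs = 16 MHz.
16 MHz ≤ fs/2 = 17.75 MHz, appears at 16 MHz.
55 MHz and 122.5 MHz both map to 16 MHz.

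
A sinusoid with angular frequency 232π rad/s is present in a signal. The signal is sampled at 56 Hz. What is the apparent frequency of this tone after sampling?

ω = 232π rad/s → f = ω/(2π) = 116 Hz.
116 Hz mod fs = 4 Hz.
4 Hz ≤ fs/2 = 28 Hz, appears at 4 Hz.

4 Hz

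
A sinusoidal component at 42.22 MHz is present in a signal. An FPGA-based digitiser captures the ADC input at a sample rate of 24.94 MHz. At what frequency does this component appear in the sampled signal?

42.22 MHz mod fs = 17.28 MHz.
17.28 MHz > fs/2 = 12.47 MHz, folds to fs − 17.28 MHz = 7.66 MHz.

7.66 MHz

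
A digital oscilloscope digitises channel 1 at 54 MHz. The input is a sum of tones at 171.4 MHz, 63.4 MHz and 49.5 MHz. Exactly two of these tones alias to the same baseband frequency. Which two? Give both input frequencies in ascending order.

fs/2 = 27 MHz.
171.4 MHz mod fs = 9.4 MHz.
9.4 MHz ≤ fs/2 = 27 MHz, appears at 9.4 MHz.
63.4 MHz mod fs = 9.4 MHz.
9.4 MHz ≤ fs/2 = 27 MHz, appears at 9.4 MHz.
49.5 MHz > fs/2 = 27 MHz, folds to fs − 49.5 MHz = 4.5 MHz.
63.4 MHz and 171.4 MHz both map to 9.4 MHz.

63.4 MHz, 171.4 MHz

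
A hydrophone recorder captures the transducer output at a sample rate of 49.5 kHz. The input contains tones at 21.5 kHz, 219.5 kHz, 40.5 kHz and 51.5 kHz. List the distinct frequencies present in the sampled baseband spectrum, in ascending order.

fs/2 = 24.75 kHz.
21.5 kHz ≤ fs/2 = 24.75 kHz, passes unchanged.
219.5 kHz mod fs = 21.5 kHz.
21.5 kHz ≤ fs/2 = 24.75 kHz, appears at 21.5 kHz.
40.5 kHz > fs/2 = 24.75 kHz, folds to fs − 40.5 kHz = 9 kHz.
51.5 kHz mod fs = 2 kHz.
2 kHz ≤ fs/2 = 24.75 kHz, appears at 2 kHz.
Distinct values: {2 kHz, 9 kHz, 21.5 kHz}.

2 kHz, 9 kHz, 21.5 kHz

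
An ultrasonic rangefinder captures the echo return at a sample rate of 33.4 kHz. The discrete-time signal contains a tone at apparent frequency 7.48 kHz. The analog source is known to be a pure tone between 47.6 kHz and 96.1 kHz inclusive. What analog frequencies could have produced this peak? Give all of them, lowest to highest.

59.32 kHz, 74.28 kHz, 92.72 kHz

Frequencies that alias to 7.48 kHz are k·fs ± 7.48 kHz for integer k ≥ 0.
k=0: 7.48 kHz.
k=1: 25.92 kHz, 40.88 kHz.
k=2: 59.32 kHz, 74.28 kHz.
k=3: 92.72 kHz, 107.68 kHz.
k=4: 126.12 kHz, 141.08 kHz.
Within [47.6 kHz, 96.1 kHz]: 59.32 kHz, 74.28 kHz, 92.72 kHz.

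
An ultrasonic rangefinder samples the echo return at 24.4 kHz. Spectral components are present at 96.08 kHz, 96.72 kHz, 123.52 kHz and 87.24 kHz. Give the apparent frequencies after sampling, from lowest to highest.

fs/2 = 12.2 kHz.
96.08 kHz mod fs = 22.88 kHz.
22.88 kHz > fs/2 = 12.2 kHz, folds to fs − 22.88 kHz = 1.52 kHz.
96.72 kHz mod fs = 23.52 kHz.
23.52 kHz > fs/2 = 12.2 kHz, folds to fs − 23.52 kHz = 0.88 kHz.
123.52 kHz mod fs = 1.52 kHz.
1.52 kHz ≤ fs/2 = 12.2 kHz, appears at 1.52 kHz.
87.24 kHz mod fs = 14.04 kHz.
14.04 kHz > fs/2 = 12.2 kHz, folds to fs − 14.04 kHz = 10.36 kHz.
Distinct values: {0.88 kHz, 1.52 kHz, 10.36 kHz}.

0.88 kHz, 1.52 kHz, 10.36 kHz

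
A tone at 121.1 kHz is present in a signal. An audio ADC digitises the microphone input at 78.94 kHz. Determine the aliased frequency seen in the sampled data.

121.1 kHz mod fs = 42.16 kHz.
42.16 kHz > fs/2 = 39.47 kHz, folds to fs − 42.16 kHz = 36.78 kHz.

36.78 kHz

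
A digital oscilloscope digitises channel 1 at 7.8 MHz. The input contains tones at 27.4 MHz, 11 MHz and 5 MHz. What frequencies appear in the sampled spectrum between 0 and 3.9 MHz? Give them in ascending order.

2.8 MHz, 3.2 MHz, 3.8 MHz

fs/2 = 3.9 MHz.
27.4 MHz mod fs = 4 MHz.
4 MHz > fs/2 = 3.9 MHz, folds to fs − 4 MHz = 3.8 MHz.
11 MHz mod fs = 3.2 MHz.
3.2 MHz ≤ fs/2 = 3.9 MHz, appears at 3.2 MHz.
5 MHz > fs/2 = 3.9 MHz, folds to fs − 5 MHz = 2.8 MHz.
Distinct values: {2.8 MHz, 3.2 MHz, 3.8 MHz}.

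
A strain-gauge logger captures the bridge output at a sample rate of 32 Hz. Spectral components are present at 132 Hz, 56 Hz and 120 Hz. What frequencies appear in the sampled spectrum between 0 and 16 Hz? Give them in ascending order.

fs/2 = 16 Hz.
132 Hz mod fs = 4 Hz.
4 Hz ≤ fs/2 = 16 Hz, appears at 4 Hz.
56 Hz mod fs = 24 Hz.
24 Hz > fs/2 = 16 Hz, folds to fs − 24 Hz = 8 Hz.
120 Hz mod fs = 24 Hz.
24 Hz > fs/2 = 16 Hz, folds to fs − 24 Hz = 8 Hz.
Distinct values: {4 Hz, 8 Hz}.

4 Hz, 8 Hz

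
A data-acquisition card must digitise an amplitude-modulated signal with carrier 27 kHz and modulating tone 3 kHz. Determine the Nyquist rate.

60 kHz

AM sidebands sit at fc ± fm = 24 kHz and 30 kHz.
Highest-frequency component: 30 kHz.
Nyquist rate = 2 × 30 kHz = 60 kHz.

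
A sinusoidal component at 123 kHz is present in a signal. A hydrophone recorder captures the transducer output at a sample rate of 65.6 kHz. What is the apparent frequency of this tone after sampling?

123 kHz mod fs = 57.4 kHz.
57.4 kHz > fs/2 = 32.8 kHz, folds to fs − 57.4 kHz = 8.2 kHz.

8.2 kHz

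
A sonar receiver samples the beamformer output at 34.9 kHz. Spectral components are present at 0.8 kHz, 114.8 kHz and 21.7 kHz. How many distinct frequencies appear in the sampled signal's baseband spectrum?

3

fs/2 = 17.45 kHz.
0.8 kHz ≤ fs/2 = 17.45 kHz, passes unchanged.
114.8 kHz mod fs = 10.1 kHz.
10.1 kHz ≤ fs/2 = 17.45 kHz, appears at 10.1 kHz.
21.7 kHz > fs/2 = 17.45 kHz, folds to fs − 21.7 kHz = 13.2 kHz.
Distinct values: {0.8 kHz, 10.1 kHz, 13.2 kHz} → 3.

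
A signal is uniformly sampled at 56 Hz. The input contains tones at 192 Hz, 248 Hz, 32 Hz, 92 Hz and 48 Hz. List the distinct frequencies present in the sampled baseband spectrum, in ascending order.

8 Hz, 20 Hz, 24 Hz

fs/2 = 28 Hz.
192 Hz mod fs = 24 Hz.
24 Hz ≤ fs/2 = 28 Hz, appears at 24 Hz.
248 Hz mod fs = 24 Hz.
24 Hz ≤ fs/2 = 28 Hz, appears at 24 Hz.
32 Hz > fs/2 = 28 Hz, folds to fs − 32 Hz = 24 Hz.
92 Hz mod fs = 36 Hz.
36 Hz > fs/2 = 28 Hz, folds to fs − 36 Hz = 20 Hz.
48 Hz > fs/2 = 28 Hz, folds to fs − 48 Hz = 8 Hz.
Distinct values: {8 Hz, 20 Hz, 24 Hz}.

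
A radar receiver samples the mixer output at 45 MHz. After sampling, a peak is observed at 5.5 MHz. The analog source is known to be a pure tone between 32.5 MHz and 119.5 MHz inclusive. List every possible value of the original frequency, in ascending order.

39.5 MHz, 50.5 MHz, 84.5 MHz, 95.5 MHz

Frequencies that alias to 5.5 MHz are k·fs ± 5.5 MHz for integer k ≥ 0.
k=0: 5.5 MHz.
k=1: 39.5 MHz, 50.5 MHz.
k=2: 84.5 MHz, 95.5 MHz.
k=3: 129.5 MHz, 140.5 MHz.
Within [32.5 MHz, 119.5 MHz]: 39.5 MHz, 50.5 MHz, 84.5 MHz, 95.5 MHz.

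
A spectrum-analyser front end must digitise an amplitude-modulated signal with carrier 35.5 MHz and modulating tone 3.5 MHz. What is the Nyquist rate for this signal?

AM sidebands sit at fc ± fm = 32 MHz and 39 MHz.
Highest-frequency component: 39 MHz.
Nyquist rate = 2 × 39 MHz = 78 MHz.

78 MHz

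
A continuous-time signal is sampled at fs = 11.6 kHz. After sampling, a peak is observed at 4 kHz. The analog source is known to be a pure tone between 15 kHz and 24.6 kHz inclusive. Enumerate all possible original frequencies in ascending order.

Frequencies that alias to 4 kHz are k·fs ± 4 kHz for integer k ≥ 0.
k=0: 4 kHz.
k=1: 7.6 kHz, 15.6 kHz.
k=2: 19.2 kHz, 27.2 kHz.
k=3: 30.8 kHz, 38.8 kHz.
Within [15 kHz, 24.6 kHz]: 15.6 kHz, 19.2 kHz.

15.6 kHz, 19.2 kHz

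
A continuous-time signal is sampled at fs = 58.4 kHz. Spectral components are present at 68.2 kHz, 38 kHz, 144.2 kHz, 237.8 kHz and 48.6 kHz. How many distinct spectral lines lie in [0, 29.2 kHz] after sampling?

fs/2 = 29.2 kHz.
68.2 kHz mod fs = 9.8 kHz.
9.8 kHz ≤ fs/2 = 29.2 kHz, appears at 9.8 kHz.
38 kHz > fs/2 = 29.2 kHz, folds to fs − 38 kHz = 20.4 kHz.
144.2 kHz mod fs = 27.4 kHz.
27.4 kHz ≤ fs/2 = 29.2 kHz, appears at 27.4 kHz.
237.8 kHz mod fs = 4.2 kHz.
4.2 kHz ≤ fs/2 = 29.2 kHz, appears at 4.2 kHz.
48.6 kHz > fs/2 = 29.2 kHz, folds to fs − 48.6 kHz = 9.8 kHz.
Distinct values: {4.2 kHz, 9.8 kHz, 20.4 kHz, 27.4 kHz} → 4.

4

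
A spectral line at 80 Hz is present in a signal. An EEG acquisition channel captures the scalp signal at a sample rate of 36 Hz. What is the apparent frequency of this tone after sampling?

8 Hz

80 Hz mod fs = 8 Hz.
8 Hz ≤ fs/2 = 18 Hz, appears at 8 Hz.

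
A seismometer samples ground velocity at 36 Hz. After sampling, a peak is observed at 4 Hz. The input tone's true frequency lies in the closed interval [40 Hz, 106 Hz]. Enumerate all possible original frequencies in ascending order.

40 Hz, 68 Hz, 76 Hz, 104 Hz

Frequencies that alias to 4 Hz are k·fs ± 4 Hz for integer k ≥ 0.
k=0: 4 Hz.
k=1: 32 Hz, 40 Hz.
k=2: 68 Hz, 76 Hz.
k=3: 104 Hz, 112 Hz.
k=4: 140 Hz, 148 Hz.
Within [40 Hz, 106 Hz]: 40 Hz, 68 Hz, 76 Hz, 104 Hz.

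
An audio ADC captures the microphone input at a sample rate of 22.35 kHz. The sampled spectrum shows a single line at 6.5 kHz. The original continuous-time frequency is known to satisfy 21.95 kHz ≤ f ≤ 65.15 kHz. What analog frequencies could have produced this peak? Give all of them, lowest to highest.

28.85 kHz, 38.2 kHz, 51.2 kHz, 60.55 kHz

Frequencies that alias to 6.5 kHz are k·fs ± 6.5 kHz for integer k ≥ 0.
k=0: 6.5 kHz.
k=1: 15.85 kHz, 28.85 kHz.
k=2: 38.2 kHz, 51.2 kHz.
k=3: 60.55 kHz, 73.55 kHz.
k=4: 82.9 kHz, 95.9 kHz.
Within [21.95 kHz, 65.15 kHz]: 28.85 kHz, 38.2 kHz, 51.2 kHz, 60.55 kHz.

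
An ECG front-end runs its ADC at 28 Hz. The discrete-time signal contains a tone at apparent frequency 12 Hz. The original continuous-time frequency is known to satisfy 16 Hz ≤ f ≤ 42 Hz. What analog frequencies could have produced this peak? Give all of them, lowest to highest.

16 Hz, 40 Hz

Frequencies that alias to 12 Hz are k·fs ± 12 Hz for integer k ≥ 0.
k=0: 12 Hz.
k=1: 16 Hz, 40 Hz.
k=2: 44 Hz, 68 Hz.
Within [16 Hz, 42 Hz]: 16 Hz, 40 Hz.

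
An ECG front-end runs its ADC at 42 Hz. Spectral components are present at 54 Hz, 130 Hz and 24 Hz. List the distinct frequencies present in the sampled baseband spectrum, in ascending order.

4 Hz, 12 Hz, 18 Hz

fs/2 = 21 Hz.
54 Hz mod fs = 12 Hz.
12 Hz ≤ fs/2 = 21 Hz, appears at 12 Hz.
130 Hz mod fs = 4 Hz.
4 Hz ≤ fs/2 = 21 Hz, appears at 4 Hz.
24 Hz > fs/2 = 21 Hz, folds to fs − 24 Hz = 18 Hz.
Distinct values: {4 Hz, 12 Hz, 18 Hz}.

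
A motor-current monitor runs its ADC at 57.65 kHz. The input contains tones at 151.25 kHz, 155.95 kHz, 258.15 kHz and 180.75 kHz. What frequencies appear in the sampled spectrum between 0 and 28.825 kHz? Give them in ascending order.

7.8 kHz, 17 kHz, 21.7 kHz, 27.55 kHz

fs/2 = 28.825 kHz.
151.25 kHz mod fs = 35.95 kHz.
35.95 kHz > fs/2 = 28.825 kHz, folds to fs − 35.95 kHz = 21.7 kHz.
155.95 kHz mod fs = 40.65 kHz.
40.65 kHz > fs/2 = 28.825 kHz, folds to fs − 40.65 kHz = 17 kHz.
258.15 kHz mod fs = 27.55 kHz.
27.55 kHz ≤ fs/2 = 28.825 kHz, appears at 27.55 kHz.
180.75 kHz mod fs = 7.8 kHz.
7.8 kHz ≤ fs/2 = 28.825 kHz, appears at 7.8 kHz.
Distinct values: {7.8 kHz, 17 kHz, 21.7 kHz, 27.55 kHz}.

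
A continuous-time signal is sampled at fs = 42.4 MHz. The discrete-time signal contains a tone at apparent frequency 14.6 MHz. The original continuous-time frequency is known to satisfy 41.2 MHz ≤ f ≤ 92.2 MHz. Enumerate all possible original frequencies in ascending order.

57 MHz, 70.2 MHz

Frequencies that alias to 14.6 MHz are k·fs ± 14.6 MHz for integer k ≥ 0.
k=0: 14.6 MHz.
k=1: 27.8 MHz, 57 MHz.
k=2: 70.2 MHz, 99.4 MHz.
k=3: 112.6 MHz, 141.8 MHz.
Within [41.2 MHz, 92.2 MHz]: 57 MHz, 70.2 MHz.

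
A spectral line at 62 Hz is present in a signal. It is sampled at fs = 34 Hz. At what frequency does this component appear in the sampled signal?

6 Hz

62 Hz mod fs = 28 Hz.
28 Hz > fs/2 = 17 Hz, folds to fs − 28 Hz = 6 Hz.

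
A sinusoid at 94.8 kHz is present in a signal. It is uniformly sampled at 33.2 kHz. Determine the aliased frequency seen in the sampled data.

4.8 kHz

94.8 kHz mod fs = 28.4 kHz.
28.4 kHz > fs/2 = 16.6 kHz, folds to fs − 28.4 kHz = 4.8 kHz.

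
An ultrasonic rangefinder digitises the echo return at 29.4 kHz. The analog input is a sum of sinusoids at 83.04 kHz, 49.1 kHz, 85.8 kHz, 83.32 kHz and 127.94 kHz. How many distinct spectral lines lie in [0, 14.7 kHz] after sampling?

5

fs/2 = 14.7 kHz.
83.04 kHz mod fs = 24.24 kHz.
24.24 kHz > fs/2 = 14.7 kHz, folds to fs − 24.24 kHz = 5.16 kHz.
49.1 kHz mod fs = 19.7 kHz.
19.7 kHz > fs/2 = 14.7 kHz, folds to fs − 19.7 kHz = 9.7 kHz.
85.8 kHz mod fs = 27 kHz.
27 kHz > fs/2 = 14.7 kHz, folds to fs − 27 kHz = 2.4 kHz.
83.32 kHz mod fs = 24.52 kHz.
24.52 kHz > fs/2 = 14.7 kHz, folds to fs − 24.52 kHz = 4.88 kHz.
127.94 kHz mod fs = 10.34 kHz.
10.34 kHz ≤ fs/2 = 14.7 kHz, appears at 10.34 kHz.
Distinct values: {2.4 kHz, 4.88 kHz, 5.16 kHz, 9.7 kHz, 10.34 kHz} → 5.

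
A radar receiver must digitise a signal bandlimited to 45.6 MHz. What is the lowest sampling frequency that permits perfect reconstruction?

91.2 MHz

Nyquist rate = 2 × 45.6 MHz = 91.2 MHz.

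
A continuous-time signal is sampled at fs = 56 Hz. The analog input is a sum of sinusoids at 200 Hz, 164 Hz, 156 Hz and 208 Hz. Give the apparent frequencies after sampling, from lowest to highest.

4 Hz, 12 Hz, 16 Hz, 24 Hz

fs/2 = 28 Hz.
200 Hz mod fs = 32 Hz.
32 Hz > fs/2 = 28 Hz, folds to fs − 32 Hz = 24 Hz.
164 Hz mod fs = 52 Hz.
52 Hz > fs/2 = 28 Hz, folds to fs − 52 Hz = 4 Hz.
156 Hz mod fs = 44 Hz.
44 Hz > fs/2 = 28 Hz, folds to fs − 44 Hz = 12 Hz.
208 Hz mod fs = 40 Hz.
40 Hz > fs/2 = 28 Hz, folds to fs − 40 Hz = 16 Hz.
Distinct values: {4 Hz, 12 Hz, 16 Hz, 24 Hz}.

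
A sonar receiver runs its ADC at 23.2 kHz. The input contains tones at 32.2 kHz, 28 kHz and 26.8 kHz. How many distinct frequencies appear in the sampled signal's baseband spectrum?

3

fs/2 = 11.6 kHz.
32.2 kHz mod fs = 9 kHz.
9 kHz ≤ fs/2 = 11.6 kHz, appears at 9 kHz.
28 kHz mod fs = 4.8 kHz.
4.8 kHz ≤ fs/2 = 11.6 kHz, appears at 4.8 kHz.
26.8 kHz mod fs = 3.6 kHz.
3.6 kHz ≤ fs/2 = 11.6 kHz, appears at 3.6 kHz.
Distinct values: {3.6 kHz, 4.8 kHz, 9 kHz} → 3.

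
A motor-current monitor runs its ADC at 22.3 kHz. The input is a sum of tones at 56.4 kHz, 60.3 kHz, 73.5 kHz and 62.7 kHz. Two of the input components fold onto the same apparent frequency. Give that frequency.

fs/2 = 11.15 kHz.
56.4 kHz mod fs = 11.8 kHz.
11.8 kHz > fs/2 = 11.15 kHz, folds to fs − 11.8 kHz = 10.5 kHz.
60.3 kHz mod fs = 15.7 kHz.
15.7 kHz > fs/2 = 11.15 kHz, folds to fs − 15.7 kHz = 6.6 kHz.
73.5 kHz mod fs = 6.6 kHz.
6.6 kHz ≤ fs/2 = 11.15 kHz, appears at 6.6 kHz.
62.7 kHz mod fs = 18.1 kHz.
18.1 kHz > fs/2 = 11.15 kHz, folds to fs − 18.1 kHz = 4.2 kHz.
60.3 kHz and 73.5 kHz both map to 6.6 kHz.

6.6 kHz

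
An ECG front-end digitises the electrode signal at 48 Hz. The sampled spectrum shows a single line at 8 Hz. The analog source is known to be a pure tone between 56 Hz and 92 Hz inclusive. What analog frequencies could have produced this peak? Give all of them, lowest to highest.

Frequencies that alias to 8 Hz are k·fs ± 8 Hz for integer k ≥ 0.
k=0: 8 Hz.
k=1: 40 Hz, 56 Hz.
k=2: 88 Hz, 104 Hz.
k=3: 136 Hz, 152 Hz.
Within [56 Hz, 92 Hz]: 56 Hz, 88 Hz.

56 Hz, 88 Hz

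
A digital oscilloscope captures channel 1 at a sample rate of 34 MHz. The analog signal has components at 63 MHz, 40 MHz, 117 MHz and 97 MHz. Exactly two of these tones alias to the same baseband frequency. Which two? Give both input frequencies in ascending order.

63 MHz, 97 MHz

fs/2 = 17 MHz.
63 MHz mod fs = 29 MHz.
29 MHz > fs/2 = 17 MHz, folds to fs − 29 MHz = 5 MHz.
40 MHz mod fs = 6 MHz.
6 MHz ≤ fs/2 = 17 MHz, appears at 6 MHz.
117 MHz mod fs = 15 MHz.
15 MHz ≤ fs/2 = 17 MHz, appears at 15 MHz.
97 MHz mod fs = 29 MHz.
29 MHz > fs/2 = 17 MHz, folds to fs − 29 MHz = 5 MHz.
63 MHz and 97 MHz both map to 5 MHz.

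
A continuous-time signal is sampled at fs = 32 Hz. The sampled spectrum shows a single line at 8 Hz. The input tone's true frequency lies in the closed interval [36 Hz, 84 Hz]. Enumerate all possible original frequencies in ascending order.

40 Hz, 56 Hz, 72 Hz

Frequencies that alias to 8 Hz are k·fs ± 8 Hz for integer k ≥ 0.
k=0: 8 Hz.
k=1: 24 Hz, 40 Hz.
k=2: 56 Hz, 72 Hz.
k=3: 88 Hz, 104 Hz.
Within [36 Hz, 84 Hz]: 40 Hz, 56 Hz, 72 Hz.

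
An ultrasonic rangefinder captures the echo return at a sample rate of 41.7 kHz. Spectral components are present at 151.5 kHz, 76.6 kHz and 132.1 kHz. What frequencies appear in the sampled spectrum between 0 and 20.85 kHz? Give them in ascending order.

fs/2 = 20.85 kHz.
151.5 kHz mod fs = 26.4 kHz.
26.4 kHz > fs/2 = 20.85 kHz, folds to fs − 26.4 kHz = 15.3 kHz.
76.6 kHz mod fs = 34.9 kHz.
34.9 kHz > fs/2 = 20.85 kHz, folds to fs − 34.9 kHz = 6.8 kHz.
132.1 kHz mod fs = 7 kHz.
7 kHz ≤ fs/2 = 20.85 kHz, appears at 7 kHz.
Distinct values: {6.8 kHz, 7 kHz, 15.3 kHz}.

6.8 kHz, 7 kHz, 15.3 kHz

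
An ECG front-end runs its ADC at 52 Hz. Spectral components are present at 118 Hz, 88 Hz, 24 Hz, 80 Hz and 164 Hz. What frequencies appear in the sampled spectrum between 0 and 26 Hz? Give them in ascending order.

fs/2 = 26 Hz.
118 Hz mod fs = 14 Hz.
14 Hz ≤ fs/2 = 26 Hz, appears at 14 Hz.
88 Hz mod fs = 36 Hz.
36 Hz > fs/2 = 26 Hz, folds to fs − 36 Hz = 16 Hz.
24 Hz ≤ fs/2 = 26 Hz, passes unchanged.
80 Hz mod fs = 28 Hz.
28 Hz > fs/2 = 26 Hz, folds to fs − 28 Hz = 24 Hz.
164 Hz mod fs = 8 Hz.
8 Hz ≤ fs/2 = 26 Hz, appears at 8 Hz.
Distinct values: {8 Hz, 14 Hz, 16 Hz, 24 Hz}.

8 Hz, 14 Hz, 16 Hz, 24 Hz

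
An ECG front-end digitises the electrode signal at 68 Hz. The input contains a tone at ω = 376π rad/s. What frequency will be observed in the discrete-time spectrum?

ω = 376π rad/s → f = ω/(2π) = 188 Hz.
188 Hz mod fs = 52 Hz.
52 Hz > fs/2 = 34 Hz, folds to fs − 52 Hz = 16 Hz.

16 Hz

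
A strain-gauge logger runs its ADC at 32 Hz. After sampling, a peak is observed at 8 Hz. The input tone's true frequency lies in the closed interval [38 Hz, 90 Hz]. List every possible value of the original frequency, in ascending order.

Frequencies that alias to 8 Hz are k·fs ± 8 Hz for integer k ≥ 0.
k=0: 8 Hz.
k=1: 24 Hz, 40 Hz.
k=2: 56 Hz, 72 Hz.
k=3: 88 Hz, 104 Hz.
k=4: 120 Hz, 136 Hz.
Within [38 Hz, 90 Hz]: 40 Hz, 56 Hz, 72 Hz, 88 Hz.

40 Hz, 56 Hz, 72 Hz, 88 Hz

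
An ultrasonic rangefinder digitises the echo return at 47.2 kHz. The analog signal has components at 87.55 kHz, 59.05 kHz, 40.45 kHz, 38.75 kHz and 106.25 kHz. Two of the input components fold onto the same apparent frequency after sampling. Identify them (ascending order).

fs/2 = 23.6 kHz.
87.55 kHz mod fs = 40.35 kHz.
40.35 kHz > fs/2 = 23.6 kHz, folds to fs − 40.35 kHz = 6.85 kHz.
59.05 kHz mod fs = 11.85 kHz.
11.85 kHz ≤ fs/2 = 23.6 kHz, appears at 11.85 kHz.
40.45 kHz > fs/2 = 23.6 kHz, folds to fs − 40.45 kHz = 6.75 kHz.
38.75 kHz > fs/2 = 23.6 kHz, folds to fs − 38.75 kHz = 8.45 kHz.
106.25 kHz mod fs = 11.85 kHz.
11.85 kHz ≤ fs/2 = 23.6 kHz, appears at 11.85 kHz.
59.05 kHz and 106.25 kHz both map to 11.85 kHz.

59.05 kHz, 106.25 kHz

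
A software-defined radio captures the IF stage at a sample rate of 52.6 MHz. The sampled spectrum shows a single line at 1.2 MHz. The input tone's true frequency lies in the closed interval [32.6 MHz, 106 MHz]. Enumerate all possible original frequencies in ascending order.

Frequencies that alias to 1.2 MHz are k·fs ± 1.2 MHz for integer k ≥ 0.
k=0: 1.2 MHz.
k=1: 51.4 MHz, 53.8 MHz.
k=2: 104 MHz, 106.4 MHz.
k=3: 156.6 MHz, 159 MHz.
Within [32.6 MHz, 106 MHz]: 51.4 MHz, 53.8 MHz, 104 MHz.

51.4 MHz, 53.8 MHz, 104 MHz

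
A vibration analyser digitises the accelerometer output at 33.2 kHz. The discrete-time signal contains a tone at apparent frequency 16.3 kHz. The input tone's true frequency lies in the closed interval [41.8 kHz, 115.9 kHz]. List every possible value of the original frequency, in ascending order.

Frequencies that alias to 16.3 kHz are k·fs ± 16.3 kHz for integer k ≥ 0.
k=0: 16.3 kHz.
k=1: 16.9 kHz, 49.5 kHz.
k=2: 50.1 kHz, 82.7 kHz.
k=3: 83.3 kHz, 115.9 kHz.
k=4: 116.5 kHz, 149.1 kHz.
Within [41.8 kHz, 115.9 kHz]: 49.5 kHz, 50.1 kHz, 82.7 kHz, 83.3 kHz, 115.9 kHz.

49.5 kHz, 50.1 kHz, 82.7 kHz, 83.3 kHz, 115.9 kHz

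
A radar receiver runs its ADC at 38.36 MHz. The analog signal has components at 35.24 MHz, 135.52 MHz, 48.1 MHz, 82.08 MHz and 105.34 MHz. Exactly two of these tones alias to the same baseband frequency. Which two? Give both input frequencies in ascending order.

fs/2 = 19.18 MHz.
35.24 MHz > fs/2 = 19.18 MHz, folds to fs − 35.24 MHz = 3.12 MHz.
135.52 MHz mod fs = 20.44 MHz.
20.44 MHz > fs/2 = 19.18 MHz, folds to fs − 20.44 MHz = 17.92 MHz.
48.1 MHz mod fs = 9.74 MHz.
9.74 MHz ≤ fs/2 = 19.18 MHz, appears at 9.74 MHz.
82.08 MHz mod fs = 5.36 MHz.
5.36 MHz ≤ fs/2 = 19.18 MHz, appears at 5.36 MHz.
105.34 MHz mod fs = 28.62 MHz.
28.62 MHz > fs/2 = 19.18 MHz, folds to fs − 28.62 MHz = 9.74 MHz.
48.1 MHz and 105.34 MHz both map to 9.74 MHz.

48.1 MHz, 105.34 MHz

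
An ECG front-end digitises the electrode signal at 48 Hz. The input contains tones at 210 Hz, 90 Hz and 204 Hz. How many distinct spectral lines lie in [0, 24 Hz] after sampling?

fs/2 = 24 Hz.
210 Hz mod fs = 18 Hz.
18 Hz ≤ fs/2 = 24 Hz, appears at 18 Hz.
90 Hz mod fs = 42 Hz.
42 Hz > fs/2 = 24 Hz, folds to fs − 42 Hz = 6 Hz.
204 Hz mod fs = 12 Hz.
12 Hz ≤ fs/2 = 24 Hz, appears at 12 Hz.
Distinct values: {6 Hz, 12 Hz, 18 Hz} → 3.

3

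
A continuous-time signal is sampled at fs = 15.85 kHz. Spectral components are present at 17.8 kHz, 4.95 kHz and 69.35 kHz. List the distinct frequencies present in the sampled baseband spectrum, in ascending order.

fs/2 = 7.925 kHz.
17.8 kHz mod fs = 1.95 kHz.
1.95 kHz ≤ fs/2 = 7.925 kHz, appears at 1.95 kHz.
4.95 kHz ≤ fs/2 = 7.925 kHz, passes unchanged.
69.35 kHz mod fs = 5.95 kHz.
5.95 kHz ≤ fs/2 = 7.925 kHz, appears at 5.95 kHz.
Distinct values: {1.95 kHz, 4.95 kHz, 5.95 kHz}.

1.95 kHz, 4.95 kHz, 5.95 kHz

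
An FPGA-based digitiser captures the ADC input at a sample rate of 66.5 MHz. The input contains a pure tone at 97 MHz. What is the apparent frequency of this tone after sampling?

97 MHz mod fs = 30.5 MHz.
30.5 MHz ≤ fs/2 = 33.25 MHz, appears at 30.5 MHz.

30.5 MHz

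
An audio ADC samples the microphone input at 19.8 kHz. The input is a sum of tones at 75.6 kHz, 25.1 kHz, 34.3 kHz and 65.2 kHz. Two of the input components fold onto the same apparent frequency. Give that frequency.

fs/2 = 9.9 kHz.
75.6 kHz mod fs = 16.2 kHz.
16.2 kHz > fs/2 = 9.9 kHz, folds to fs − 16.2 kHz = 3.6 kHz.
25.1 kHz mod fs = 5.3 kHz.
5.3 kHz ≤ fs/2 = 9.9 kHz, appears at 5.3 kHz.
34.3 kHz mod fs = 14.5 kHz.
14.5 kHz > fs/2 = 9.9 kHz, folds to fs − 14.5 kHz = 5.3 kHz.
65.2 kHz mod fs = 5.8 kHz.
5.8 kHz ≤ fs/2 = 9.9 kHz, appears at 5.8 kHz.
25.1 kHz and 34.3 kHz both map to 5.3 kHz.

5.3 kHz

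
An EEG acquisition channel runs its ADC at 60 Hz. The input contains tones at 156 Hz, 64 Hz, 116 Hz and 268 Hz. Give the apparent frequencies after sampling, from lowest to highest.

fs/2 = 30 Hz.
156 Hz mod fs = 36 Hz.
36 Hz > fs/2 = 30 Hz, folds to fs − 36 Hz = 24 Hz.
64 Hz mod fs = 4 Hz.
4 Hz ≤ fs/2 = 30 Hz, appears at 4 Hz.
116 Hz mod fs = 56 Hz.
56 Hz > fs/2 = 30 Hz, folds to fs − 56 Hz = 4 Hz.
268 Hz mod fs = 28 Hz.
28 Hz ≤ fs/2 = 30 Hz, appears at 28 Hz.
Distinct values: {4 Hz, 24 Hz, 28 Hz}.

4 Hz, 24 Hz, 28 Hz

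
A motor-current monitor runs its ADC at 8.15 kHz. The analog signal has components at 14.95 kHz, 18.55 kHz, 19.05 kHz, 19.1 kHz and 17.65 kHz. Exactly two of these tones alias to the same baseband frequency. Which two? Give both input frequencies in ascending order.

14.95 kHz, 17.65 kHz

fs/2 = 4.075 kHz.
14.95 kHz mod fs = 6.8 kHz.
6.8 kHz > fs/2 = 4.075 kHz, folds to fs − 6.8 kHz = 1.35 kHz.
18.55 kHz mod fs = 2.25 kHz.
2.25 kHz ≤ fs/2 = 4.075 kHz, appears at 2.25 kHz.
19.05 kHz mod fs = 2.75 kHz.
2.75 kHz ≤ fs/2 = 4.075 kHz, appears at 2.75 kHz.
19.1 kHz mod fs = 2.8 kHz.
2.8 kHz ≤ fs/2 = 4.075 kHz, appears at 2.8 kHz.
17.65 kHz mod fs = 1.35 kHz.
1.35 kHz ≤ fs/2 = 4.075 kHz, appears at 1.35 kHz.
14.95 kHz and 17.65 kHz both map to 1.35 kHz.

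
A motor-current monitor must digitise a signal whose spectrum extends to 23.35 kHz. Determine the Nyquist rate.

Nyquist rate = 2 × 23.35 kHz = 46.7 kHz.

46.7 kHz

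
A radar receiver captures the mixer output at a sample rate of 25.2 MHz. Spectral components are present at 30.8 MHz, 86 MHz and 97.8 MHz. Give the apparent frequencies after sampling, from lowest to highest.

fs/2 = 12.6 MHz.
30.8 MHz mod fs = 5.6 MHz.
5.6 MHz ≤ fs/2 = 12.6 MHz, appears at 5.6 MHz.
86 MHz mod fs = 10.4 MHz.
10.4 MHz ≤ fs/2 = 12.6 MHz, appears at 10.4 MHz.
97.8 MHz mod fs = 22.2 MHz.
22.2 MHz > fs/2 = 12.6 MHz, folds to fs − 22.2 MHz = 3 MHz.
Distinct values: {3 MHz, 5.6 MHz, 10.4 MHz}.

3 MHz, 5.6 MHz, 10.4 MHz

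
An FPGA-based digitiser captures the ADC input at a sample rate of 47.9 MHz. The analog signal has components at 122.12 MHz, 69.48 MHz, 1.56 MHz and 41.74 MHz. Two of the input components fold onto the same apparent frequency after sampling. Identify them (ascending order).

69.48 MHz, 122.12 MHz

fs/2 = 23.95 MHz.
122.12 MHz mod fs = 26.32 MHz.
26.32 MHz > fs/2 = 23.95 MHz, folds to fs − 26.32 MHz = 21.58 MHz.
69.48 MHz mod fs = 21.58 MHz.
21.58 MHz ≤ fs/2 = 23.95 MHz, appears at 21.58 MHz.
1.56 MHz ≤ fs/2 = 23.95 MHz, passes unchanged.
41.74 MHz > fs/2 = 23.95 MHz, folds to fs − 41.74 MHz = 6.16 MHz.
69.48 MHz and 122.12 MHz both map to 21.58 MHz.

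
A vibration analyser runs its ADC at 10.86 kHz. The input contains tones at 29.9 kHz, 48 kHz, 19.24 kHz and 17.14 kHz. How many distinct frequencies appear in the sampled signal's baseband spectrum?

fs/2 = 5.43 kHz.
29.9 kHz mod fs = 8.18 kHz.
8.18 kHz > fs/2 = 5.43 kHz, folds to fs − 8.18 kHz = 2.68 kHz.
48 kHz mod fs = 4.56 kHz.
4.56 kHz ≤ fs/2 = 5.43 kHz, appears at 4.56 kHz.
19.24 kHz mod fs = 8.38 kHz.
8.38 kHz > fs/2 = 5.43 kHz, folds to fs − 8.38 kHz = 2.48 kHz.
17.14 kHz mod fs = 6.28 kHz.
6.28 kHz > fs/2 = 5.43 kHz, folds to fs − 6.28 kHz = 4.58 kHz.
Distinct values: {2.48 kHz, 2.68 kHz, 4.56 kHz, 4.58 kHz} → 4.

4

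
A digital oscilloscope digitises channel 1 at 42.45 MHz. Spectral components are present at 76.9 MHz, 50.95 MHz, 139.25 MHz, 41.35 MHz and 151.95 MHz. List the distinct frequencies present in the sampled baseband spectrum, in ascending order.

fs/2 = 21.225 MHz.
76.9 MHz mod fs = 34.45 MHz.
34.45 MHz > fs/2 = 21.225 MHz, folds to fs − 34.45 MHz = 8 MHz.
50.95 MHz mod fs = 8.5 MHz.
8.5 MHz ≤ fs/2 = 21.225 MHz, appears at 8.5 MHz.
139.25 MHz mod fs = 11.9 MHz.
11.9 MHz ≤ fs/2 = 21.225 MHz, appears at 11.9 MHz.
41.35 MHz > fs/2 = 21.225 MHz, folds to fs − 41.35 MHz = 1.1 MHz.
151.95 MHz mod fs = 24.6 MHz.
24.6 MHz > fs/2 = 21.225 MHz, folds to fs − 24.6 MHz = 17.85 MHz.
Distinct values: {1.1 MHz, 8 MHz, 8.5 MHz, 11.9 MHz, 17.85 MHz}.

1.1 MHz, 8 MHz, 8.5 MHz, 11.9 MHz, 17.85 MHz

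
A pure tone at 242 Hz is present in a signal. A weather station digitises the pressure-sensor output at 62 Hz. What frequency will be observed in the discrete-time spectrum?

242 Hz mod fs = 56 Hz.
56 Hz > fs/2 = 31 Hz, folds to fs − 56 Hz = 6 Hz.

6 Hz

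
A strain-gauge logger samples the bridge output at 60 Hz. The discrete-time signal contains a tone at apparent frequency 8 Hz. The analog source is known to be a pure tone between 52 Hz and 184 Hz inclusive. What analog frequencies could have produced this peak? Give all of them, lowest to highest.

Frequencies that alias to 8 Hz are k·fs ± 8 Hz for integer k ≥ 0.
k=0: 8 Hz.
k=1: 52 Hz, 68 Hz.
k=2: 112 Hz, 128 Hz.
k=3: 172 Hz, 188 Hz.
k=4: 232 Hz, 248 Hz.
Within [52 Hz, 184 Hz]: 52 Hz, 68 Hz, 112 Hz, 128 Hz, 172 Hz.

52 Hz, 68 Hz, 112 Hz, 128 Hz, 172 Hz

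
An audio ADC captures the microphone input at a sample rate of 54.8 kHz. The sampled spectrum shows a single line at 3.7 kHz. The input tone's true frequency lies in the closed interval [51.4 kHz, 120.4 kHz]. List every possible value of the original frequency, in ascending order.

Frequencies that alias to 3.7 kHz are k·fs ± 3.7 kHz for integer k ≥ 0.
k=0: 3.7 kHz.
k=1: 51.1 kHz, 58.5 kHz.
k=2: 105.9 kHz, 113.3 kHz.
k=3: 160.7 kHz, 168.1 kHz.
Within [51.4 kHz, 120.4 kHz]: 58.5 kHz, 105.9 kHz, 113.3 kHz.

58.5 kHz, 105.9 kHz, 113.3 kHz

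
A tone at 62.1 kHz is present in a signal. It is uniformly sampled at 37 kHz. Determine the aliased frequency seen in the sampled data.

11.9 kHz

62.1 kHz mod fs = 25.1 kHz.
25.1 kHz > fs/2 = 18.5 kHz, folds to fs − 25.1 kHz = 11.9 kHz.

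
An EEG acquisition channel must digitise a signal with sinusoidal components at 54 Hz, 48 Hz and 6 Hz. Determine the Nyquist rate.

108 Hz

Highest-frequency component: 54 Hz.
Nyquist rate = 2 × 54 Hz = 108 Hz.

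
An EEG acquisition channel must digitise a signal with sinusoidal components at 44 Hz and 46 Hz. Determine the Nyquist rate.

92 Hz

Highest-frequency component: 46 Hz.
Nyquist rate = 2 × 46 Hz = 92 Hz.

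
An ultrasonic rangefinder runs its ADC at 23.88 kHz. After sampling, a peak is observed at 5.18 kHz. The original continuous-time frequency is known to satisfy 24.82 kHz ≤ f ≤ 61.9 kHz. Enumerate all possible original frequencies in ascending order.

29.06 kHz, 42.58 kHz, 52.94 kHz

Frequencies that alias to 5.18 kHz are k·fs ± 5.18 kHz for integer k ≥ 0.
k=0: 5.18 kHz.
k=1: 18.7 kHz, 29.06 kHz.
k=2: 42.58 kHz, 52.94 kHz.
k=3: 66.46 kHz, 76.82 kHz.
Within [24.82 kHz, 61.9 kHz]: 29.06 kHz, 42.58 kHz, 52.94 kHz.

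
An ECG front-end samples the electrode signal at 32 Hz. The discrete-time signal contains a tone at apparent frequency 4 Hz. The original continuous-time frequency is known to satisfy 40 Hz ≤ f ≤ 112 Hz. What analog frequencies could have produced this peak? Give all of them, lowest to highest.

60 Hz, 68 Hz, 92 Hz, 100 Hz

Frequencies that alias to 4 Hz are k·fs ± 4 Hz for integer k ≥ 0.
k=0: 4 Hz.
k=1: 28 Hz, 36 Hz.
k=2: 60 Hz, 68 Hz.
k=3: 92 Hz, 100 Hz.
k=4: 124 Hz, 132 Hz.
Within [40 Hz, 112 Hz]: 60 Hz, 68 Hz, 92 Hz, 100 Hz.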